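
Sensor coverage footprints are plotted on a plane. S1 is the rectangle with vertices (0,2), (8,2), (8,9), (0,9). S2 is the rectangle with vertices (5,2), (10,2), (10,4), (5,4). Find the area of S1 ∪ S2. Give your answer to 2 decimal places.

60.00

By inclusion–exclusion:
Individual areas: |S1| = 56, |S2| = 10.
|S1∩S2|: x∈[5,8], y∈[2,4] → 3·2 = 6.
|S1 ∪ S2| = 66 − 6 = 60.00.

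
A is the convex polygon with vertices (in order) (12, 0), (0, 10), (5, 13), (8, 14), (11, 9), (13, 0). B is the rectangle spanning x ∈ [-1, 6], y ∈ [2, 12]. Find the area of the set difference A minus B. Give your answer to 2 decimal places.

57.83

|A| = 81.5, |A∩B| = 23.6667.
|A ∖ B| = |A| − |A∩B| = 81.5 − 23.6667 = 57.83.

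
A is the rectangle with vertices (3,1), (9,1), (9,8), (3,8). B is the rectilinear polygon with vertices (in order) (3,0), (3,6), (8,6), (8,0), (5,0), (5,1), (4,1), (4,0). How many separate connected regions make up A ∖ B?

A ∖ B is a single connected region.

1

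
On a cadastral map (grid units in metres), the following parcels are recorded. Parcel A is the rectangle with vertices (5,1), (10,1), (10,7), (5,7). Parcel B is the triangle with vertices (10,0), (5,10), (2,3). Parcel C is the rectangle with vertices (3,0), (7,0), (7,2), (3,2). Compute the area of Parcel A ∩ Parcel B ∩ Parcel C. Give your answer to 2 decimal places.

1.00

The intersection is the polygon with vertices (5,1.875), (5,2), (7,2), (7,1.125).
By the shoelace formula its area is 1.00.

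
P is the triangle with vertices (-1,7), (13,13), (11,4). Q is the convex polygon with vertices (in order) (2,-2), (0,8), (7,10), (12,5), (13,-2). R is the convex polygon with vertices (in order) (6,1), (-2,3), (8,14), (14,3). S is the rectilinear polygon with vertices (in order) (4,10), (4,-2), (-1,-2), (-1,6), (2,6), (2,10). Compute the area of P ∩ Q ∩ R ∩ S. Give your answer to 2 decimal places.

4.84

The intersection is the polygon with vertices (2,6.25), (2,7.4), (3.319,8.851), (4,9.143), (4,5.75).
By the shoelace formula its area is 4.84.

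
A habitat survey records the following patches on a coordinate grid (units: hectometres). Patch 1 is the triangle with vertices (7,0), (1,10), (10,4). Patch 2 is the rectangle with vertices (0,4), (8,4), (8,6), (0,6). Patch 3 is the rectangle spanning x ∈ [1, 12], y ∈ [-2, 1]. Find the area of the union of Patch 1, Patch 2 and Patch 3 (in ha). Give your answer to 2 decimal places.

By inclusion–exclusion:
Individual areas: |Patch 1| = 27, |Patch 2| = 16, |Patch 3| = 33.
|Patch 1∩Patch 2| = 7.6667.
|Patch 1∩Patch 3| = 0.675.
|Patch 2∩Patch 3| = 0 (no overlap).
|Patch 1∩Patch 2∩Patch 3| = 0.
|Patch 1 ∪ Patch 2 ∪ Patch 3| = 76 − 8.3417 + 0 = 67.66.

67.66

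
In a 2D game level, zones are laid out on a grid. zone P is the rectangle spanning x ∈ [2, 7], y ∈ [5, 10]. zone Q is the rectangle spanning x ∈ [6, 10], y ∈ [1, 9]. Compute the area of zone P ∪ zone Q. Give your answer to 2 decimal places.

By inclusion–exclusion:
Individual areas: |zone P| = 25, |zone Q| = 32.
|zone P∩zone Q|: x∈[6,7], y∈[5,9] → 1·4 = 4.
|zone P ∪ zone Q| = 57 − 4 = 53.00.

53.00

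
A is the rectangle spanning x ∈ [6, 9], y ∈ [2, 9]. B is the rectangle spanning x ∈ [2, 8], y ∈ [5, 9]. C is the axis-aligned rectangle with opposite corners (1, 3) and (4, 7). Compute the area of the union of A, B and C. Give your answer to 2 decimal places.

By inclusion–exclusion:
Individual areas: |A| = 21, |B| = 24, |C| = 12.
|A∩B|: x∈[6,8], y∈[5,9] → 2·4 = 8.
|A∩C| = 0 (no overlap).
|B∩C|: x∈[2,4], y∈[5,7] → 2·2 = 4.
|A∩B∩C| = 0.
|A ∪ B ∪ C| = 57 − 12 + 0 = 45.00.

45.00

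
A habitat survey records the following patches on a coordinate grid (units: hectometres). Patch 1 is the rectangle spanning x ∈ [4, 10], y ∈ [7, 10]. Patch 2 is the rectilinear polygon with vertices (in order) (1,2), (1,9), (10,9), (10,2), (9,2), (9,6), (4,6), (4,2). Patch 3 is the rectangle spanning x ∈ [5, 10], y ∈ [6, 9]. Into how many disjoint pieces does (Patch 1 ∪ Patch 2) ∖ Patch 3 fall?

2

(Patch 1 ∪ Patch 2) ∖ Patch 3 splits into 2 disjoint pieces (area 4, area 30).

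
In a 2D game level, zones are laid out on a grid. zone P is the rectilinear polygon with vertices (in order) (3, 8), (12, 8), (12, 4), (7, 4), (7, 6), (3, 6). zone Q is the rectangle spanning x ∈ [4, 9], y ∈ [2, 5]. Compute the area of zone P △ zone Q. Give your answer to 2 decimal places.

39.00

|zone P| = 28, |zone Q| = 15, |zone P∩zone Q| = 2.
|zone P △ zone Q| = |zone P| + |zone Q| − 2·|zone P∩zone Q| = 28 + 15 − 4 = 39.00.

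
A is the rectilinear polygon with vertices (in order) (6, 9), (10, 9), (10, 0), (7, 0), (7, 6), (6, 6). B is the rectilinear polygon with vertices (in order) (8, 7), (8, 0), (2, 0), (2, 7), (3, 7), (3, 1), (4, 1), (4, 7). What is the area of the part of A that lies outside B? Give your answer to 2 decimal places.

22.00

|A| = 30, |A∩B| = 8.
|A ∖ B| = |A| − |A∩B| = 30 − 8 = 22.00.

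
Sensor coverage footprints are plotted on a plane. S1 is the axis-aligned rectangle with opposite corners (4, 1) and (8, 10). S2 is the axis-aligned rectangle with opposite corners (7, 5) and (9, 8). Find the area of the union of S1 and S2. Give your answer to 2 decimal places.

By inclusion–exclusion:
Individual areas: |S1| = 36, |S2| = 6.
|S1∩S2|: x∈[7,8], y∈[5,8] → 1·3 = 3.
|S1 ∪ S2| = 42 − 3 = 39.00.

39.00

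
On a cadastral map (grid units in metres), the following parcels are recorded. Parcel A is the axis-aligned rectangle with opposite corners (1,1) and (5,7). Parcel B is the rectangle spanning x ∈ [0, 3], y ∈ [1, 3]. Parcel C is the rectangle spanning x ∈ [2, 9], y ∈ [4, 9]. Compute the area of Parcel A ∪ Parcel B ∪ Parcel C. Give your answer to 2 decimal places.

By inclusion–exclusion:
Individual areas: |Parcel A| = 24, |Parcel B| = 6, |Parcel C| = 35.
|Parcel A∩Parcel B|: x∈[1,3], y∈[1,3] → 2·2 = 4.
|Parcel A∩Parcel C|: x∈[2,5], y∈[4,7] → 3·3 = 9.
|Parcel B∩Parcel C| = 0 (no overlap).
|Parcel A∩Parcel B∩Parcel C| = 0.
|Parcel A ∪ Parcel B ∪ Parcel C| = 65 − 13 + 0 = 52.00.

52.00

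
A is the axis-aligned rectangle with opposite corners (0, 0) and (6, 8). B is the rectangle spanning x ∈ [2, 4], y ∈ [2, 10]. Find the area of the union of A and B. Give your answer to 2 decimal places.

By inclusion–exclusion:
Individual areas: |A| = 48, |B| = 16.
|A∩B|: x∈[2,4], y∈[2,8] → 2·6 = 12.
|A ∪ B| = 64 − 12 = 52.00.

52.00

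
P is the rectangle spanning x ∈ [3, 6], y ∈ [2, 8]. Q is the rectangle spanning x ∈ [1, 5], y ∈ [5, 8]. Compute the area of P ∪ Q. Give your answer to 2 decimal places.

By inclusion–exclusion:
Individual areas: |P| = 18, |Q| = 12.
|P∩Q|: x∈[3,5], y∈[5,8] → 2·3 = 6.
|P ∪ Q| = 30 − 6 = 24.00.

24.00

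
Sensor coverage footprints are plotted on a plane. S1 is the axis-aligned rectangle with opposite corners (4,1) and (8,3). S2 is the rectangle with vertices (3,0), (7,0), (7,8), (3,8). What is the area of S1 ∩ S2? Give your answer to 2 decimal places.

|S1∩S2|: x∈[4,7], y∈[1,3] → 3·2 = 6.

6.00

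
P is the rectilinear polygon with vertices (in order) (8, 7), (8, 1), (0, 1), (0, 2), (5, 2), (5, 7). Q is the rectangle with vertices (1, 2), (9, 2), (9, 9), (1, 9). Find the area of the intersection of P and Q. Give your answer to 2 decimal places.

15.00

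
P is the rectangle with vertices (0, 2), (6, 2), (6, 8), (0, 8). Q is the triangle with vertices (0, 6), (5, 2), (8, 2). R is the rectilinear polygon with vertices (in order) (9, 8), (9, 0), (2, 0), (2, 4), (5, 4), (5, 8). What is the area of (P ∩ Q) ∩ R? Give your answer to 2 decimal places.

3.50

The region (P ∩ Q) ∩ R is the polygon with vertices (5,2), (2.5,4), (4,4), (6,3), (6,2).
By the shoelace formula its area is 3.50.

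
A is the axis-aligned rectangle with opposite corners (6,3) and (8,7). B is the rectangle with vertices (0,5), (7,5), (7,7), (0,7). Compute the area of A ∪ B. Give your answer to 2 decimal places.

By inclusion–exclusion:
Individual areas: |A| = 8, |B| = 14.
|A∩B|: x∈[6,7], y∈[5,7] → 1·2 = 2.
|A ∪ B| = 22 − 2 = 20.00.

20.00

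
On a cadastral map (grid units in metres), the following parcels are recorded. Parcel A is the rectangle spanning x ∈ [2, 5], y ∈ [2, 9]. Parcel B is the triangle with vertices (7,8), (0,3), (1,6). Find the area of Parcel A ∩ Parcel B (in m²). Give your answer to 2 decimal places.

4.00

The intersection is the polygon with vertices (5,6.571), (2,4.429), (2,6.333), (5,7.333).
By the shoelace formula its area is 4.00.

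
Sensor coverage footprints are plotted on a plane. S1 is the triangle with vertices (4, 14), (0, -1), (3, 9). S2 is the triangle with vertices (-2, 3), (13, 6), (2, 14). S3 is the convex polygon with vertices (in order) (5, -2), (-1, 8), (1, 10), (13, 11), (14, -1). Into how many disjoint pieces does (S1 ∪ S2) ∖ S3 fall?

2

(S1 ∪ S2) ∖ S3 splits into 2 disjoint pieces (area 12.5436, area 7.2359).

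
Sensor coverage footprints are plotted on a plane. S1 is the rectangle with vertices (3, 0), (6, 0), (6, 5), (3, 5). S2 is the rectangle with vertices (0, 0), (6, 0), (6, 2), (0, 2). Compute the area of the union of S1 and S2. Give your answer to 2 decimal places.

By inclusion–exclusion:
Individual areas: |S1| = 15, |S2| = 12.
|S1∩S2|: x∈[3,6], y∈[0,2] → 3·2 = 6.
|S1 ∪ S2| = 27 − 6 = 21.00.

21.00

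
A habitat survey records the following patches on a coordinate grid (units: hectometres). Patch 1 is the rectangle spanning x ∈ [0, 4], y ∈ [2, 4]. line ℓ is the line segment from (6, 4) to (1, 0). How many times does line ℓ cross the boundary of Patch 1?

The segment meets the boundary at (4,2.4), (3.5,2).

2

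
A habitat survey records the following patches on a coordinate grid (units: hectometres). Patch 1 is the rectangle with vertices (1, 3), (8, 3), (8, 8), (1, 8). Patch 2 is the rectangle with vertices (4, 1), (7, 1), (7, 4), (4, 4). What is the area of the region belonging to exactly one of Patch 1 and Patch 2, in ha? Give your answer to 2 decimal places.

38.00

|Patch 1∩Patch 2|: x∈[4,7], y∈[3,4] → 3·1 = 3.
|Patch 1 △ Patch 2| = |Patch 1| + |Patch 2| − 2·|Patch 1∩Patch 2| = 35 + 9 − 6 = 38.00.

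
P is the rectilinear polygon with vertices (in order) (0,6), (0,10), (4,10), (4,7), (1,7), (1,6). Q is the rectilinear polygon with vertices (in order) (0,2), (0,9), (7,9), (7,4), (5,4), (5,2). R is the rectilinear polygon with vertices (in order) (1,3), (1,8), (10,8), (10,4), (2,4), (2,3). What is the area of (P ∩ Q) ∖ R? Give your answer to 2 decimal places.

6.00

|P ∩ Q| = 9.
|(P ∩ Q) ∩ R| = 3.
|(P ∩ Q) ∖ R| = 9 − 3 = 6.00.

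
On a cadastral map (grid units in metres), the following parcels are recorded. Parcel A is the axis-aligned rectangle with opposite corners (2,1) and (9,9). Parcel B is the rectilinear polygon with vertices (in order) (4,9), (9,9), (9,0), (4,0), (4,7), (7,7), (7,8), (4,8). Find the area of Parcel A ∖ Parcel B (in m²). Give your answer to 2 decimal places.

|Parcel A| = 56, |Parcel A∩Parcel B| = 37.
|Parcel A ∖ Parcel B| = |Parcel A| − |Parcel A∩Parcel B| = 56 − 37 = 19.00.

19.00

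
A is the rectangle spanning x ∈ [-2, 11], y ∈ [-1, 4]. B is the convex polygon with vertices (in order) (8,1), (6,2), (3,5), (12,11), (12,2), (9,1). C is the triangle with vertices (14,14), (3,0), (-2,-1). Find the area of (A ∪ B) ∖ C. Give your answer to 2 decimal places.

|A ∪ B| = 102.6667.
|(A ∪ B) ∩ C| = 26.5559.
|(A ∪ B) ∖ C| = 102.6667 − 26.5559 = 76.11.

76.11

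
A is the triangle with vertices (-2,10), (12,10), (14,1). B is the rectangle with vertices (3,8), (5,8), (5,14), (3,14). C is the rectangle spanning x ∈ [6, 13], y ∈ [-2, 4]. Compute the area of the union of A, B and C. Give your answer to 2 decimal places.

By inclusion–exclusion:
Individual areas: |A| = 63, |B| = 12, |C| = 42.
|A∩B| = 4.
|A∩C| = 5.2813.
|B∩C| = 0 (no overlap).
|A∩B∩C| = 0.
|A ∪ B ∪ C| = 117 − 9.2812 + 0 = 107.72.

107.72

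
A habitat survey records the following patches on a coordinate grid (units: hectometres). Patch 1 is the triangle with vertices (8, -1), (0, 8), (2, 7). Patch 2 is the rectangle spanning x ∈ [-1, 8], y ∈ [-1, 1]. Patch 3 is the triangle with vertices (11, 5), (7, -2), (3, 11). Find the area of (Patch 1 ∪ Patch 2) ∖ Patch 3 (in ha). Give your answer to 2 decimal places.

|Patch 1 ∪ Patch 2| = 22.7222.
|(Patch 1 ∪ Patch 2) ∩ Patch 3| = 3.2542.
|(Patch 1 ∪ Patch 2) ∖ Patch 3| = 22.7222 − 3.2542 = 19.47.

19.47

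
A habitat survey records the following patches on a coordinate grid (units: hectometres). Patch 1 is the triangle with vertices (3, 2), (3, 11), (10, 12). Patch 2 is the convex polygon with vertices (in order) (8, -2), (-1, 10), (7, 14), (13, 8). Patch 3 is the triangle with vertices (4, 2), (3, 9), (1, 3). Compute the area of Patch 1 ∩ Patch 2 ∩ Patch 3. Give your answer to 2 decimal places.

1.66

The intersection is the polygon with vertices (3,4.667), (3,9), (3.765,3.647).
By the shoelace formula its area is 1.66.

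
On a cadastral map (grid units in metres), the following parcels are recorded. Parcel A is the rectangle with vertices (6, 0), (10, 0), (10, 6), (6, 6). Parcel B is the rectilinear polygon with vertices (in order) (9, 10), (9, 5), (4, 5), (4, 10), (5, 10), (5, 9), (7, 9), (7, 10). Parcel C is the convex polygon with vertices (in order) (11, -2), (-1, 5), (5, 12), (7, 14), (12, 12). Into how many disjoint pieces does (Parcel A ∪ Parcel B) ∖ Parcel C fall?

1

(Parcel A ∪ Parcel B) ∖ Parcel C is a single connected region.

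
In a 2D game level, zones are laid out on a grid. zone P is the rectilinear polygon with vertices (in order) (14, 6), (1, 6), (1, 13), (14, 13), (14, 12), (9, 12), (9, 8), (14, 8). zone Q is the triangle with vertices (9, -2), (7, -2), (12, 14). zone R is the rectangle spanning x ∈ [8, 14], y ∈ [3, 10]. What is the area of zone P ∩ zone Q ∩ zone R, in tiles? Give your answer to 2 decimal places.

1.75

The intersection is the polygon with vertices (10.125,8), (10.875,8), (10.5,6), (9.5,6).
By the shoelace formula its area is 1.75.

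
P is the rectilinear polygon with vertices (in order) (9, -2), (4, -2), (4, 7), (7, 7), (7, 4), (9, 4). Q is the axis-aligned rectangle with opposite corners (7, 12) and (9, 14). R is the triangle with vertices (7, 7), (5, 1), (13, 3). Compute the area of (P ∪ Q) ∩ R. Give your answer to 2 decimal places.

The region (P ∪ Q) ∩ R is the polygon with vertices (7,4), (9,4), (9,2), (5,1), (7,7).
By the shoelace formula its area is 10.00.

10.00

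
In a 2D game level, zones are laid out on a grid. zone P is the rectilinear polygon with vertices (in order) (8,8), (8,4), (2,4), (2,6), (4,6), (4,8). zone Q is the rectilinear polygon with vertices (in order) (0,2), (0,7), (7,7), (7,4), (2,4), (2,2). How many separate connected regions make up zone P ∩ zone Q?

1

zone P ∩ zone Q is a single connected region.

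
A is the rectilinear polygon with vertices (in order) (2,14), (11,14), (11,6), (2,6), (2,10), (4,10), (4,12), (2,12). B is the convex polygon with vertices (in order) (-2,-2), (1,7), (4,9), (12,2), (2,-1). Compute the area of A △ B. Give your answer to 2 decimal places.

|A| = 68, |B| = 76.5, |A∩B| = 9.8095.
|A △ B| = |A| + |B| − 2·|A∩B| = 68 + 76.5 − 19.619 = 124.88.

124.88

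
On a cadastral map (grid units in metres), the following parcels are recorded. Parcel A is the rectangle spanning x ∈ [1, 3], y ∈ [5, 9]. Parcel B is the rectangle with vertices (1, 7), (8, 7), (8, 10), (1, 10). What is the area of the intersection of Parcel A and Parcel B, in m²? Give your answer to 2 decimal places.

|Parcel A∩Parcel B|: x∈[1,3], y∈[7,9] → 2·2 = 4.

4.00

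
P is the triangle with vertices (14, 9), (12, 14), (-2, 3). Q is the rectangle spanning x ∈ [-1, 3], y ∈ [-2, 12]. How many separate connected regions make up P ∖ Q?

P ∖ Q splits into 2 disjoint pieces (area 40.8661, area 0.2054).

2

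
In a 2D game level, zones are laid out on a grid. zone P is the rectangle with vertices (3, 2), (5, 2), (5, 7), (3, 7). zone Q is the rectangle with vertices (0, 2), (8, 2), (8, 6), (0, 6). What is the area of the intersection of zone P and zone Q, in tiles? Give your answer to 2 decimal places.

8.00

|zone P∩zone Q|: x∈[3,5], y∈[2,6] → 2·4 = 8.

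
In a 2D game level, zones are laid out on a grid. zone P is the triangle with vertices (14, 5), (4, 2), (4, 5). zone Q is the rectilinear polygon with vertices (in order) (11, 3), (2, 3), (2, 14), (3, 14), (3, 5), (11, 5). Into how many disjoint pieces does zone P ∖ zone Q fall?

zone P ∖ zone Q splits into 2 disjoint pieces (area 1.35, area 1.6667).

2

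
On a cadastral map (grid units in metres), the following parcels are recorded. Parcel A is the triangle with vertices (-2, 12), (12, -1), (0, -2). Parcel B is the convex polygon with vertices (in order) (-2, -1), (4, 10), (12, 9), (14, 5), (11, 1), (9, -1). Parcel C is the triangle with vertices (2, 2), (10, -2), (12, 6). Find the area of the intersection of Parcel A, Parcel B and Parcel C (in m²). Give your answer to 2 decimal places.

20.39

The intersection is the polygon with vertices (9,-1), (8,-1), (2,2), (6.731,3.893), (10.444,0.444).
By the shoelace formula its area is 20.39.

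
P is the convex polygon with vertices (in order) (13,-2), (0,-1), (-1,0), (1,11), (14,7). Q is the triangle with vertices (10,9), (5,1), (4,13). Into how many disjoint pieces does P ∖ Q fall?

P ∖ Q is a single connected region.

1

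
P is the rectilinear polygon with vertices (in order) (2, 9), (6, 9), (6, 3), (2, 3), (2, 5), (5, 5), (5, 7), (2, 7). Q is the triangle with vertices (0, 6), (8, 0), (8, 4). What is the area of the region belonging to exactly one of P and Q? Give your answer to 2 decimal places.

|P| = 18, |Q| = 16, |P∩Q| = 6.
|P △ Q| = |P| + |Q| − 2·|P∩Q| = 18 + 16 − 12 = 22.00.

22.00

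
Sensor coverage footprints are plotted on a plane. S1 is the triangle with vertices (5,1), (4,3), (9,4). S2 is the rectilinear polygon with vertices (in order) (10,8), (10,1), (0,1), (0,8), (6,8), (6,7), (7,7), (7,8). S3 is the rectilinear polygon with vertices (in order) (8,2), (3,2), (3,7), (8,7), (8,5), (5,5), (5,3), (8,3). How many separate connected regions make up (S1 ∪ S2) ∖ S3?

1

(S1 ∪ S2) ∖ S3 is a single connected region.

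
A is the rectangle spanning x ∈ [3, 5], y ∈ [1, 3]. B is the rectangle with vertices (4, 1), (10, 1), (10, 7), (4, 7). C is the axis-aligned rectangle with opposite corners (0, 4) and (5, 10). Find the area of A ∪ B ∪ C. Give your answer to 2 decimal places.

65.00

By inclusion–exclusion:
Individual areas: |A| = 4, |B| = 36, |C| = 30.
|A∩B|: x∈[4,5], y∈[1,3] → 1·2 = 2.
|A∩C| = 0 (no overlap).
|B∩C|: x∈[4,5], y∈[4,7] → 1·3 = 3.
|A∩B∩C| = 0.
|A ∪ B ∪ C| = 70 − 5 + 0 = 65.00.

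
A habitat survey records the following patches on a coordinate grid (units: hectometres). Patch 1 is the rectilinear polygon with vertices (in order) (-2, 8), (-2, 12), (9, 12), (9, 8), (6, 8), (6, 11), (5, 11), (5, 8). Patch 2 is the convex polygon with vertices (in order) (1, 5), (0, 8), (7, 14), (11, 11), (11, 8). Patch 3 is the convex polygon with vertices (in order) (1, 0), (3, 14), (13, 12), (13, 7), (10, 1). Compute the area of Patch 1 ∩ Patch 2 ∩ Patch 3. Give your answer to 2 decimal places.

21.42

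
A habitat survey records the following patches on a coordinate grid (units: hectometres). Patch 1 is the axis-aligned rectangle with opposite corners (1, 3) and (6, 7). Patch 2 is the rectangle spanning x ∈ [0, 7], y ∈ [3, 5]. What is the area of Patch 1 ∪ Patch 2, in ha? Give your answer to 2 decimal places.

By inclusion–exclusion:
Individual areas: |Patch 1| = 20, |Patch 2| = 14.
|Patch 1∩Patch 2|: x∈[1,6], y∈[3,5] → 5·2 = 10.
|Patch 1 ∪ Patch 2| = 34 − 10 = 24.00.

24.00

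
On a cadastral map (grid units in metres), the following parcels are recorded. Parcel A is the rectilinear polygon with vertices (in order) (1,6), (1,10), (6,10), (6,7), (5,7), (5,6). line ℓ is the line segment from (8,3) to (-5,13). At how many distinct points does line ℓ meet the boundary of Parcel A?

The segment meets the boundary at (1,8.385), (4.1,6).

2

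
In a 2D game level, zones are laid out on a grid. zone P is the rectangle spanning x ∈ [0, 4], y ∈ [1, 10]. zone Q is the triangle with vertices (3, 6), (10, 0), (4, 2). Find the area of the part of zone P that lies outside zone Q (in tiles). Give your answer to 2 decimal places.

34.43

|zone P| = 36, |zone P∩zone Q| = 1.5714.
|zone P ∖ zone Q| = |zone P| − |zone P∩zone Q| = 36 − 1.5714 = 34.43.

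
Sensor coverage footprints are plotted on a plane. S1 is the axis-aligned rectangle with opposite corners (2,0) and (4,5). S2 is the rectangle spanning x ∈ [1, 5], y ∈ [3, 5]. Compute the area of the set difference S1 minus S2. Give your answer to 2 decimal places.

6.00

|S1∩S2|: x∈[2,4], y∈[3,5] → 2·2 = 4.
|S1| = 10.
|S1 ∖ S2| = |S1| − |S1∩S2| = 10 − 4 = 6.00.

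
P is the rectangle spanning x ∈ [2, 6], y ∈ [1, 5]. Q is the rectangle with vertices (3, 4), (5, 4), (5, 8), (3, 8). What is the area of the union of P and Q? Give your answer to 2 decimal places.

By inclusion–exclusion:
Individual areas: |P| = 16, |Q| = 8.
|P∩Q|: x∈[3,5], y∈[4,5] → 2·1 = 2.
|P ∪ Q| = 24 − 2 = 22.00.

22.00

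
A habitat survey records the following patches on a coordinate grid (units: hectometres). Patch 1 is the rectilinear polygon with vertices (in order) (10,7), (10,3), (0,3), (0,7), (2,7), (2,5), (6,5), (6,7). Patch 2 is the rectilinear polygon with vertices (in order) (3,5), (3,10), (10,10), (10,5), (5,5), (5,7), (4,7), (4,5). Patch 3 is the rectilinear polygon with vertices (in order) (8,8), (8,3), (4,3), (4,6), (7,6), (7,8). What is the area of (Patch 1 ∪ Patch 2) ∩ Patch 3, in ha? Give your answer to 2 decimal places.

13.00

|Patch 1 ∪ Patch 2| = 57.
|(Patch 1 ∪ Patch 2) ∩ Patch 3| = 13.00.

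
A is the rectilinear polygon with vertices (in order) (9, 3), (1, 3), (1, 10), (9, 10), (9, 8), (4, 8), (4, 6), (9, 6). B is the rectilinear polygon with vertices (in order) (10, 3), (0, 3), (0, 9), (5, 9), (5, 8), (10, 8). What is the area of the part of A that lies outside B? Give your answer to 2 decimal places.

12.00

|A| = 46, |A∩B| = 34.
|A ∖ B| = |A| − |A∩B| = 46 − 34 = 12.00.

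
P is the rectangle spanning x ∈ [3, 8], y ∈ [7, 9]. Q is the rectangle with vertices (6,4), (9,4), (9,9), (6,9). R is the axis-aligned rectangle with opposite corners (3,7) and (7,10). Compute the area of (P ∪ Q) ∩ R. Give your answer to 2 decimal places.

The region (P ∪ Q) ∩ R is the polygon with vertices (3,7), (3,9), (6,9), (7,9), (7,7), (6,7).
By the shoelace formula its area is 8.00.

8.00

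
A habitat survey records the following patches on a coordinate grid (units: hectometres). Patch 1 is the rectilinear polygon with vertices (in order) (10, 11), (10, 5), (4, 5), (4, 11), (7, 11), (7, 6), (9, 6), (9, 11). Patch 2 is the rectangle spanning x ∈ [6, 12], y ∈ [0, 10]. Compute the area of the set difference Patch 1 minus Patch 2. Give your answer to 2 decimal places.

|Patch 1| = 26, |Patch 1∩Patch 2| = 12.
|Patch 1 ∖ Patch 2| = |Patch 1| − |Patch 1∩Patch 2| = 26 − 12 = 14.00.

14.00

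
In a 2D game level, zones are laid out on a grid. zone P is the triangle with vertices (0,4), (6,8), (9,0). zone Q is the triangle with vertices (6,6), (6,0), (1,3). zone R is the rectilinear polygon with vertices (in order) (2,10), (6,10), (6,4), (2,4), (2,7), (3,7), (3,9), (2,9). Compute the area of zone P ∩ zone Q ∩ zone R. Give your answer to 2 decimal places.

The intersection is the polygon with vertices (6,6), (6,4), (2.667,4).
By the shoelace formula its area is 3.33.

3.33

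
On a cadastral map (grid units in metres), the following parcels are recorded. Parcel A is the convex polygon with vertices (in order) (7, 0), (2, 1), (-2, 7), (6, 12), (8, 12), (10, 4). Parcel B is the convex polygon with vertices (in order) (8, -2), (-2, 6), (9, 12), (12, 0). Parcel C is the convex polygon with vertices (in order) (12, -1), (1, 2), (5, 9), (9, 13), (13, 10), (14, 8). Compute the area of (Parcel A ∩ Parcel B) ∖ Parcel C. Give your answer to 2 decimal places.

19.89

|Parcel A ∩ Parcel B| = 73.9702.
|(Parcel A ∩ Parcel B) ∩ Parcel C| = 54.0823.
|(Parcel A ∩ Parcel B) ∖ Parcel C| = 73.9702 − 54.0823 = 19.89.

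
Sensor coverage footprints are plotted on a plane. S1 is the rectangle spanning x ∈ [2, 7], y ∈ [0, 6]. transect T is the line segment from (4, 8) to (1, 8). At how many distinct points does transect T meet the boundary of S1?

0

The segment lies entirely outside S1 and never meets its boundary.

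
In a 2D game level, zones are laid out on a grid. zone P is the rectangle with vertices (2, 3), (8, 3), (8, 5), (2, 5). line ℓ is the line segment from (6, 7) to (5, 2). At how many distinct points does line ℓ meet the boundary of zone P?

2

The segment meets the boundary at (5.2,3), (5.6,5).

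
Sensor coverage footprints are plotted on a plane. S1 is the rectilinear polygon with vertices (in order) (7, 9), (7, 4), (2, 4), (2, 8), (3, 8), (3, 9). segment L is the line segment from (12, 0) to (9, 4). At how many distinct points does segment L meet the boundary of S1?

The segment lies entirely outside S1 and never meets its boundary.

0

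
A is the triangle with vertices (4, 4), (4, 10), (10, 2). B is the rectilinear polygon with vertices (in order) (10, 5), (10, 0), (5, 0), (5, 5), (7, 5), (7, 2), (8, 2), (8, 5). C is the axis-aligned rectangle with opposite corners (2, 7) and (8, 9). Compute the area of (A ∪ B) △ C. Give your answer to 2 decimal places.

40.67

|A ∪ B| = 34.6667.
|(A ∪ B) ∩ C| = 3.
|(A ∪ B) △ C| = 34.6667 + 12 − 6 = 40.67.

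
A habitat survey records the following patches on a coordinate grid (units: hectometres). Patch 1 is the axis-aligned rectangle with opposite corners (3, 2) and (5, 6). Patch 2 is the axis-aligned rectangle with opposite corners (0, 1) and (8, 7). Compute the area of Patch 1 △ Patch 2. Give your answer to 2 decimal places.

|Patch 1∩Patch 2|: x∈[3,5], y∈[2,6] → 2·4 = 8.
|Patch 1 △ Patch 2| = |Patch 1| + |Patch 2| − 2·|Patch 1∩Patch 2| = 8 + 48 − 16 = 40.00.

40.00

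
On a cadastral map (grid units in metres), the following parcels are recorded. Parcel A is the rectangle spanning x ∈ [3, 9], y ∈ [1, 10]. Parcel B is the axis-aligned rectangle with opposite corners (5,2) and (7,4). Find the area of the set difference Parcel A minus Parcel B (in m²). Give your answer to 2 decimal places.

|Parcel A∩Parcel B|: x∈[5,7], y∈[2,4] → 2·2 = 4.
|Parcel A| = 54.
|Parcel A ∖ Parcel B| = |Parcel A| − |Parcel A∩Parcel B| = 54 − 4 = 50.00.

50.00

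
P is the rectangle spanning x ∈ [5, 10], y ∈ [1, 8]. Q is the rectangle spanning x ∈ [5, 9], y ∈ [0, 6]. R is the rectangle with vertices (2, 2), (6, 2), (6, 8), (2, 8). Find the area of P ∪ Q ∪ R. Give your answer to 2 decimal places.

By inclusion–exclusion:
Individual areas: |P| = 35, |Q| = 24, |R| = 24.
|P∩Q|: x∈[5,9], y∈[1,6] → 4·5 = 20.
|P∩R|: x∈[5,6], y∈[2,8] → 1·6 = 6.
|Q∩R|: x∈[5,6], y∈[2,6] → 1·4 = 4.
|P∩Q∩R| = 4.
|P ∪ Q ∪ R| = 83 − 30 + 4 = 57.00.

57.00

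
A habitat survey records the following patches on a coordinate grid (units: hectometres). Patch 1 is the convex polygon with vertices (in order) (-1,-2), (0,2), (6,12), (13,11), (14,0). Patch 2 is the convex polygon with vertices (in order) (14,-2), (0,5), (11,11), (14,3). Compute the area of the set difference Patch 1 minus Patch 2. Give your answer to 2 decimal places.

60.63

|Patch 1| = 143, |Patch 1∩Patch 2| = 82.3655.
|Patch 1 ∖ Patch 2| = |Patch 1| − |Patch 1∩Patch 2| = 143 − 82.3655 = 60.63.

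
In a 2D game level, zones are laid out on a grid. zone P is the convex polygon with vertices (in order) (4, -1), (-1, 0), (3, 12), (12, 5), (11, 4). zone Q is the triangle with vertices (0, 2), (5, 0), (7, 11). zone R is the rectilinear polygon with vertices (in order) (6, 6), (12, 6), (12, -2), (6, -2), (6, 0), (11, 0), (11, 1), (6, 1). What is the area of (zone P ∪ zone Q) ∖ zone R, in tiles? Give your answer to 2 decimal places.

69.17

|zone P ∪ zone Q| = 88.7249.
|(zone P ∪ zone Q) ∩ zone R| = 19.5571.
|(zone P ∪ zone Q) ∖ zone R| = 88.7249 − 19.5571 = 69.17.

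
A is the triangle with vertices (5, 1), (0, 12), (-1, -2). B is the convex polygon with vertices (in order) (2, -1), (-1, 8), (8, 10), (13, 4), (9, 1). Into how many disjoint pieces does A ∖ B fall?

A ∖ B splits into 2 disjoint pieces (area 3.4639, area 11.3445).

2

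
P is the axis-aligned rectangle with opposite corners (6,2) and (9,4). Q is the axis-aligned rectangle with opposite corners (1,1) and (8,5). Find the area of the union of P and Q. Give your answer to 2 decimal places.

30.00

By inclusion–exclusion:
Individual areas: |P| = 6, |Q| = 28.
|P∩Q|: x∈[6,8], y∈[2,4] → 2·2 = 4.
|P ∪ Q| = 34 − 4 = 30.00.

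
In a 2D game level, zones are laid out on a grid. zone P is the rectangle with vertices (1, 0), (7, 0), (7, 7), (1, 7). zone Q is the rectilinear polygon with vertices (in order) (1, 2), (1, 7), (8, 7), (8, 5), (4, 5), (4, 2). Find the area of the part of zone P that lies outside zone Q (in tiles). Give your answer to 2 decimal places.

21.00

|zone P| = 42, |zone P∩zone Q| = 21.
|zone P ∖ zone Q| = |zone P| − |zone P∩zone Q| = 42 − 21 = 21.00.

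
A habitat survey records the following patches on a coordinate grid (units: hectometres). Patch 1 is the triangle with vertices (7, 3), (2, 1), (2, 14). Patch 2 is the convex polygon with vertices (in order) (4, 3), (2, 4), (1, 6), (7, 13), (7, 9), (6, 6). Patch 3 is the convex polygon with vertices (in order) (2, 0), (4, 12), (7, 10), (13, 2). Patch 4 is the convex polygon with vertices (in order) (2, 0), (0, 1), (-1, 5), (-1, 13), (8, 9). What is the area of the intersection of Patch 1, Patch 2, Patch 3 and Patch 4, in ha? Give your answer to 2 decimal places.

11.47

The intersection is the polygon with vertices (5.784,5.676), (4,3), (2.615,3.692), (3.483,8.897), (4.03,9.535).
By the shoelace formula its area is 11.47.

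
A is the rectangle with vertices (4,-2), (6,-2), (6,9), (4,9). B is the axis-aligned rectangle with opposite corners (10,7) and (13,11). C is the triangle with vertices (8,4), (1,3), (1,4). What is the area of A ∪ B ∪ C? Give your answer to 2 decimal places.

36.64

By inclusion–exclusion:
Individual areas: |A| = 22, |B| = 12, |C| = 3.5.
|A∩B| = 0 (no overlap).
|A∩C| = 0.8571.
|B∩C| = 0.
|A∩B∩C| = 0.
|A ∪ B ∪ C| = 37.5 − 0.8571 + 0 = 36.64.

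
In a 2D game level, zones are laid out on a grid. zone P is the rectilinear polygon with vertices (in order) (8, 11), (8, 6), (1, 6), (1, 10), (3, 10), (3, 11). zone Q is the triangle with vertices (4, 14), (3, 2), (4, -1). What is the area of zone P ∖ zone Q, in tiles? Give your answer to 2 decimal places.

|zone P| = 33, |zone P∩zone Q| = 2.2917.
|zone P ∖ zone Q| = |zone P| − |zone P∩zone Q| = 33 − 2.2917 = 30.71.

30.71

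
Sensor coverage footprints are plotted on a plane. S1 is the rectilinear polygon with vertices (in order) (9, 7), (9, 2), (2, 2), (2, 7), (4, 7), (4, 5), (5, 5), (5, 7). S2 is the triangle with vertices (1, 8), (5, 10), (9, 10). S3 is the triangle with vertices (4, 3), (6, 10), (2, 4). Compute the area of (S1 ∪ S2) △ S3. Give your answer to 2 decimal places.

35.51

|S1 ∪ S2| = 37.
|(S1 ∪ S2) ∩ S3| = 4.7456.
|(S1 ∪ S2) △ S3| = 37 + 8 − 9.4912 = 35.51.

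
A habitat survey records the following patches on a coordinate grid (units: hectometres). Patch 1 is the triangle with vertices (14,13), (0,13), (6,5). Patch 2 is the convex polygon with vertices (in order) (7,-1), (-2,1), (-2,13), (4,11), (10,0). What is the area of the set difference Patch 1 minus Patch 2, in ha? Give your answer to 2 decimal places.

43.82

|Patch 1| = 56, |Patch 1∩Patch 2| = 12.183.
|Patch 1 ∖ Patch 2| = |Patch 1| − |Patch 1∩Patch 2| = 56 − 12.183 = 43.82.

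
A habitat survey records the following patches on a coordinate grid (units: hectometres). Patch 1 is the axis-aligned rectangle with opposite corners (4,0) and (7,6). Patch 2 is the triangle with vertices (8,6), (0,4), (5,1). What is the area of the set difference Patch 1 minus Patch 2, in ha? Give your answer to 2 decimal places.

8.51

|Patch 1| = 18, |Patch 1∩Patch 2| = 9.4917.
|Patch 1 ∖ Patch 2| = |Patch 1| − |Patch 1∩Patch 2| = 18 − 9.4917 = 8.51.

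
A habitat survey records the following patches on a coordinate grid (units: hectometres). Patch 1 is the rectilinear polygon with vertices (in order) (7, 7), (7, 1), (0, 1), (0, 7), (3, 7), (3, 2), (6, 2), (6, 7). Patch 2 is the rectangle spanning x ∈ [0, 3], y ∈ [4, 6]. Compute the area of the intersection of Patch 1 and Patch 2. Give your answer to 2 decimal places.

The intersection is the polygon with vertices (0,6), (3,6), (3,4), (0,4).
By the shoelace formula its area is 6.00.

6.00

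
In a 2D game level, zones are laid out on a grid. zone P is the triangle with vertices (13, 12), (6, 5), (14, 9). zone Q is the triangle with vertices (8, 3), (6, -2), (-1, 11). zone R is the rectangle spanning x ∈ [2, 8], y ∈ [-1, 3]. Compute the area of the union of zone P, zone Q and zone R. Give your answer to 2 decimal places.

57.24

By inclusion–exclusion:
Individual areas: |zone P| = 14, |zone Q| = 30.5, |zone R| = 24.
|zone P∩zone Q| = 0.
|zone P∩zone R| = 0.
|zone Q∩zone R| = 11.2615.
|zone P∩zone Q∩zone R| = 0.
|zone P ∪ zone Q ∪ zone R| = 68.5 − 11.2615 + 0 = 57.24.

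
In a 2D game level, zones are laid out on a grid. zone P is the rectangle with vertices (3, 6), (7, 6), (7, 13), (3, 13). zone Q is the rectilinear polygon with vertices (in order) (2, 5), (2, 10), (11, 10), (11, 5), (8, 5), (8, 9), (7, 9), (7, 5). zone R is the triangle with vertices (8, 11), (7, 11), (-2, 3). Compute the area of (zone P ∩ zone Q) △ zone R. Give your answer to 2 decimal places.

|zone P ∩ zone Q| = 16.
|(zone P ∩ zone Q) ∩ zone R| = 1.9514.
|(zone P ∩ zone Q) △ zone R| = 16 + 4 − 3.9028 = 16.10.

16.10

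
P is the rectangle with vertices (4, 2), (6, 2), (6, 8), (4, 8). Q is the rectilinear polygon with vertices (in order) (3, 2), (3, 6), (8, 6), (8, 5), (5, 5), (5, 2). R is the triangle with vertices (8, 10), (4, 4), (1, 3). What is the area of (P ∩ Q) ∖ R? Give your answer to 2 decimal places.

|P ∩ Q| = 5.
|(P ∩ Q) ∩ R| = 1.3333.
|(P ∩ Q) ∖ R| = 5 − 1.3333 = 3.67.

3.67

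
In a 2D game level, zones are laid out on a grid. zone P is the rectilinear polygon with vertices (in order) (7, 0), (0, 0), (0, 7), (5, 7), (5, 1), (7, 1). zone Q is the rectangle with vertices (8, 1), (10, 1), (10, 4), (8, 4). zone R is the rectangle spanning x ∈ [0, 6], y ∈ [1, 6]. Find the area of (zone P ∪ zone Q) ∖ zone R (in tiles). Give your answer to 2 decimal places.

18.00

|zone P ∪ zone Q| = 43.
|(zone P ∪ zone Q) ∩ zone R| = 25.
|(zone P ∪ zone Q) ∖ zone R| = 43 − 25 = 18.00.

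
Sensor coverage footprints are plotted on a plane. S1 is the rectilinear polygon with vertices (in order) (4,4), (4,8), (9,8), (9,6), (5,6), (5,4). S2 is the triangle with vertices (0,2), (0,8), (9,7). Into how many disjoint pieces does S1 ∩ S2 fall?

S1 ∩ S2 is a single connected region.

1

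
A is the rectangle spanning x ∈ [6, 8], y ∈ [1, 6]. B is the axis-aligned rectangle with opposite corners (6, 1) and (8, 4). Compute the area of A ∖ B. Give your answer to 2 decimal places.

4.00

|A∩B|: x∈[6,8], y∈[1,4] → 2·3 = 6.
|A| = 10.
|A ∖ B| = |A| − |A∩B| = 10 − 6 = 4.00.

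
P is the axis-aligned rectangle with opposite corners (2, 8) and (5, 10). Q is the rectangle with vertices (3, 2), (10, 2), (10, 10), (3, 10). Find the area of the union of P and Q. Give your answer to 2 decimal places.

By inclusion–exclusion:
Individual areas: |P| = 6, |Q| = 56.
|P∩Q|: x∈[3,5], y∈[8,10] → 2·2 = 4.
|P ∪ Q| = 62 − 4 = 58.00.

58.00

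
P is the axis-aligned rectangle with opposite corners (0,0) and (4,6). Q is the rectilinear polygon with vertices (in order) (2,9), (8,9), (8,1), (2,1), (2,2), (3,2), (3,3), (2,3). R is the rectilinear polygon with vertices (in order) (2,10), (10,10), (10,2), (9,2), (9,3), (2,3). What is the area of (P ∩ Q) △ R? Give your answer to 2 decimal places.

54.00

|P ∩ Q| = 9.
|(P ∩ Q) ∩ R| = 6.
|(P ∩ Q) △ R| = 9 + 57 − 12 = 54.00.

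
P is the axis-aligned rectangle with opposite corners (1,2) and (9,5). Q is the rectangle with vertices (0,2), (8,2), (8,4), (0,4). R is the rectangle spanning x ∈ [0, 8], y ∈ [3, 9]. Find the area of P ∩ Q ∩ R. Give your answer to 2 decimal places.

The intersection is the polygon with vertices (8,4), (8,3), (1,3), (1,4).
By the shoelace formula its area is 7.00.

7.00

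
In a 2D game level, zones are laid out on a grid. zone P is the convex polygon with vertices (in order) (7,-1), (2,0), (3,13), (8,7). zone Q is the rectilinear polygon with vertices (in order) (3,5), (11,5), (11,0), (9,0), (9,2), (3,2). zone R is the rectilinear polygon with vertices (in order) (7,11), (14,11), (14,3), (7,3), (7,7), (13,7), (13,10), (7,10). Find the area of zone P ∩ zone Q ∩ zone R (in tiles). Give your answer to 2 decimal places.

1.25

The intersection is the polygon with vertices (7.75,5), (7.5,3), (7,3), (7,5).
By the shoelace formula its area is 1.25.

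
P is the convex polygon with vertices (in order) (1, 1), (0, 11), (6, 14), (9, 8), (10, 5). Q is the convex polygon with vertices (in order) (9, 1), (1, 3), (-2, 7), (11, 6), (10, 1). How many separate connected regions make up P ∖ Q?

P ∖ Q splits into 2 disjoint pieces (area 3.1108, area 49.2136).

2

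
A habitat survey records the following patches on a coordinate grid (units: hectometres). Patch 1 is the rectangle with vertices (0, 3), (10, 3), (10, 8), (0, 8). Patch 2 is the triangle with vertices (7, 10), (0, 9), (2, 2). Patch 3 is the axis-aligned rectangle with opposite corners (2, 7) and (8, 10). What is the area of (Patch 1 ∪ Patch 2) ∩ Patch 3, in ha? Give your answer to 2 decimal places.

The region (Patch 1 ∪ Patch 2) ∩ Patch 3 is the polygon with vertices (7,10), (5.75,8), (8,8), (8,7), (2,7), (2,9.286).
By the shoelace formula its area is 12.96.

12.96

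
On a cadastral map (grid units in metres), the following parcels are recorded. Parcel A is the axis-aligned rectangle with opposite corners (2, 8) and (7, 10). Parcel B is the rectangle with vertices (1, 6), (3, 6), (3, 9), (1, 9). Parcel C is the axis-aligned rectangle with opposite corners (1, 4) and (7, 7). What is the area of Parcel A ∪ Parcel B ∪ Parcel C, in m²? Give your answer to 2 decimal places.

By inclusion–exclusion:
Individual areas: |Parcel A| = 10, |Parcel B| = 6, |Parcel C| = 18.
|Parcel A∩Parcel B|: x∈[2,3], y∈[8,9] → 1·1 = 1.
|Parcel A∩Parcel C| = 0 (no overlap).
|Parcel B∩Parcel C|: x∈[1,3], y∈[6,7] → 2·1 = 2.
|Parcel A∩Parcel B∩Parcel C| = 0.
|Parcel A ∪ Parcel B ∪ Parcel C| = 34 − 3 + 0 = 31.00.

31.00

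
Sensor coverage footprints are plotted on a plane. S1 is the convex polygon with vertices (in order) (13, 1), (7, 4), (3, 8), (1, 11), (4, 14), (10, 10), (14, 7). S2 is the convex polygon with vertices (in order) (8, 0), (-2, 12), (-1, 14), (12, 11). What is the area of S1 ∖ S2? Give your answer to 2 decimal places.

|S1| = 81.5, |S1∩S2| = 56.1902.
|S1 ∖ S2| = |S1| − |S1∩S2| = 81.5 − 56.1902 = 25.31.

25.31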